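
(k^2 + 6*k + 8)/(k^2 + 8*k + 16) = (k + 2)/(k + 4)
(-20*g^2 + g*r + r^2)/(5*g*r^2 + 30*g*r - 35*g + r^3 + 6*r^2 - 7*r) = (-4*g + r)/(r^2 + 6*r - 7)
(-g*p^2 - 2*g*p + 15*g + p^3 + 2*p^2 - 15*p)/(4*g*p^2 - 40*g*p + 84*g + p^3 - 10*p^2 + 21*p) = (-g*p - 5*g + p^2 + 5*p)/(4*g*p - 28*g + p^2 - 7*p)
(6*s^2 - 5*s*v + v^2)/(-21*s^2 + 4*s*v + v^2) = (-2*s + v)/(7*s + v)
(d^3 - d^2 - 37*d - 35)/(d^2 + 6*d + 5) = d - 7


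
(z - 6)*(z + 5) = z^2 - z - 30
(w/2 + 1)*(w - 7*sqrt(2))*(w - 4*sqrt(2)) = w^3/2 - 11*sqrt(2)*w^2/2 + w^2 - 11*sqrt(2)*w + 28*w + 56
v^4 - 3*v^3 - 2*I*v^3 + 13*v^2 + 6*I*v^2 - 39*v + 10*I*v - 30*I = (v - 3)*(v - 5*I)*(v + I)*(v + 2*I)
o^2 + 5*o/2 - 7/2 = (o - 1)*(o + 7/2)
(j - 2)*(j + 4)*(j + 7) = j^3 + 9*j^2 + 6*j - 56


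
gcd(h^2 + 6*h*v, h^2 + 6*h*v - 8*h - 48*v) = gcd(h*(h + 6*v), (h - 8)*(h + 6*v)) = h + 6*v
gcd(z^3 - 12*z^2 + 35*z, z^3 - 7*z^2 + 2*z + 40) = z - 5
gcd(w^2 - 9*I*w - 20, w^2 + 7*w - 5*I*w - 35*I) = w - 5*I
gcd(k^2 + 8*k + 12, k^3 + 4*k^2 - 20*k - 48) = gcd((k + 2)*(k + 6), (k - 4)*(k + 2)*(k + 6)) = k^2 + 8*k + 12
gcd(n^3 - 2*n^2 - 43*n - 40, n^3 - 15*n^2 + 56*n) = n - 8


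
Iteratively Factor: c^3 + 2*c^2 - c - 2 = (c - 1)*(c^2 + 3*c + 2) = (c - 1)*(c + 2)*(c + 1)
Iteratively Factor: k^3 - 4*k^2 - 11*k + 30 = (k - 5)*(k^2 + k - 6) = (k - 5)*(k - 2)*(k + 3)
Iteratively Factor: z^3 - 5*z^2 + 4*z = (z)*(z^2 - 5*z + 4) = z*(z - 4)*(z - 1)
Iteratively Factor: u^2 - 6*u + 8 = (u - 2)*(u - 4)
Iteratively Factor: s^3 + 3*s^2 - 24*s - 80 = (s - 5)*(s^2 + 8*s + 16) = (s - 5)*(s + 4)*(s + 4)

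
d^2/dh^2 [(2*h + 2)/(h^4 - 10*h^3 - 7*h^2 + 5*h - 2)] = 4*(-(h + 1)*(4*h^3 - 30*h^2 - 14*h + 5)^2 + (-4*h^3 + 30*h^2 + 14*h + (h + 1)*(-6*h^2 + 30*h + 7) - 5)*(-h^4 + 10*h^3 + 7*h^2 - 5*h + 2))/(-h^4 + 10*h^3 + 7*h^2 - 5*h + 2)^3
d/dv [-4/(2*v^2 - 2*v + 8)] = 2*(2*v - 1)/(v^2 - v + 4)^2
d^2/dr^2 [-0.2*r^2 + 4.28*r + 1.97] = -0.400000000000000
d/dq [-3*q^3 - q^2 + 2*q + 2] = -9*q^2 - 2*q + 2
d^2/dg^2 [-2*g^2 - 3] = -4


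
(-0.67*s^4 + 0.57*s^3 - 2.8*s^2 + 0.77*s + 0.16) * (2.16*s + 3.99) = -1.4472*s^5 - 1.4421*s^4 - 3.7737*s^3 - 9.5088*s^2 + 3.4179*s + 0.6384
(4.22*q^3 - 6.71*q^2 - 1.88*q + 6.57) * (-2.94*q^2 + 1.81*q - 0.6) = -12.4068*q^5 + 27.3656*q^4 - 9.1499*q^3 - 18.6926*q^2 + 13.0197*q - 3.942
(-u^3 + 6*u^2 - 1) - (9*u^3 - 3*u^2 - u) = -10*u^3 + 9*u^2 + u - 1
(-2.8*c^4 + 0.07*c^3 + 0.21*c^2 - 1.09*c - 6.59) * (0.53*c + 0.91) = -1.484*c^5 - 2.5109*c^4 + 0.175*c^3 - 0.3866*c^2 - 4.4846*c - 5.9969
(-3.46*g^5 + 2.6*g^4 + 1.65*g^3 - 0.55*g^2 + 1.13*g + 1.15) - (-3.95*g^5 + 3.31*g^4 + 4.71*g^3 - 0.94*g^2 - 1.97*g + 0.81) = 0.49*g^5 - 0.71*g^4 - 3.06*g^3 + 0.39*g^2 + 3.1*g + 0.34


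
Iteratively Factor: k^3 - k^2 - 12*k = (k - 4)*(k^2 + 3*k) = k*(k - 4)*(k + 3)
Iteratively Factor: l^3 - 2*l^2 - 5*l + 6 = (l - 1)*(l^2 - l - 6) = (l - 3)*(l - 1)*(l + 2)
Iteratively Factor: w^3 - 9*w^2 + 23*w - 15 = (w - 3)*(w^2 - 6*w + 5) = (w - 3)*(w - 1)*(w - 5)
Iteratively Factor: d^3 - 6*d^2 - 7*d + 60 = (d + 3)*(d^2 - 9*d + 20) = (d - 5)*(d + 3)*(d - 4)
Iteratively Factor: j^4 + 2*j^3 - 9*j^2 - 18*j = (j)*(j^3 + 2*j^2 - 9*j - 18) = j*(j - 3)*(j^2 + 5*j + 6) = j*(j - 3)*(j + 2)*(j + 3)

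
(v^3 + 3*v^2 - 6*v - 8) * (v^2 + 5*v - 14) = v^5 + 8*v^4 - 5*v^3 - 80*v^2 + 44*v + 112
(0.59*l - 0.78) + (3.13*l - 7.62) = 3.72*l - 8.4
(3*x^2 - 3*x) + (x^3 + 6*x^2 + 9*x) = x^3 + 9*x^2 + 6*x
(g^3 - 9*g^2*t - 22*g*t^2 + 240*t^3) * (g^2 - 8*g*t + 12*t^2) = g^5 - 17*g^4*t + 62*g^3*t^2 + 308*g^2*t^3 - 2184*g*t^4 + 2880*t^5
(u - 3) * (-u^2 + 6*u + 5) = -u^3 + 9*u^2 - 13*u - 15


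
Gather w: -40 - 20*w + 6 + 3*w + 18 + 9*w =-8*w - 16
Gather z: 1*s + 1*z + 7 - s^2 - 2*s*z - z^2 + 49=-s^2 + s - z^2 + z*(1 - 2*s) + 56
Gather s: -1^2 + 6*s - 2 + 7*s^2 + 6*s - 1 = 7*s^2 + 12*s - 4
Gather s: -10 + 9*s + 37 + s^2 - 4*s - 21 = s^2 + 5*s + 6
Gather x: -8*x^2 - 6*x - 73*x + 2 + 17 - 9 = -8*x^2 - 79*x + 10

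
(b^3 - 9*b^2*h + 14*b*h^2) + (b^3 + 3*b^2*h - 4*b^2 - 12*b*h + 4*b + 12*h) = 2*b^3 - 6*b^2*h - 4*b^2 + 14*b*h^2 - 12*b*h + 4*b + 12*h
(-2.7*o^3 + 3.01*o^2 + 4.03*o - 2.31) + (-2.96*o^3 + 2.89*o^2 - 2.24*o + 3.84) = -5.66*o^3 + 5.9*o^2 + 1.79*o + 1.53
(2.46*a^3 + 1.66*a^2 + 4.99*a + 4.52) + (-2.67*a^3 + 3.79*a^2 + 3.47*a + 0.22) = -0.21*a^3 + 5.45*a^2 + 8.46*a + 4.74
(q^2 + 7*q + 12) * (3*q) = 3*q^3 + 21*q^2 + 36*q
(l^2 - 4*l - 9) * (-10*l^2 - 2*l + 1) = -10*l^4 + 38*l^3 + 99*l^2 + 14*l - 9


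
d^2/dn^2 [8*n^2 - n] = 16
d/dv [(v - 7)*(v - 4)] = 2*v - 11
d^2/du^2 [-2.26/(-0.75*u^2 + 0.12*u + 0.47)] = (2.5425*u^2 - 0.4068*u - 2.26*(1.5*u - 0.12)*(3.0*u - 0.24) - 1.5933)/(-0.75*u^2 + 0.12*u + 0.47)^3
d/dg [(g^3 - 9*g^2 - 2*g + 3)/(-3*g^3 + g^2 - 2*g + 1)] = 2*(-13*g^4 - 8*g^3 + 25*g^2 - 12*g + 2)/(9*g^6 - 6*g^5 + 13*g^4 - 10*g^3 + 6*g^2 - 4*g + 1)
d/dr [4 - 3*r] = -3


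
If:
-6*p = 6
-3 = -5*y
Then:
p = -1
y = 3/5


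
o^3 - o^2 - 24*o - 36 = (o - 6)*(o + 2)*(o + 3)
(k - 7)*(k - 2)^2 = k^3 - 11*k^2 + 32*k - 28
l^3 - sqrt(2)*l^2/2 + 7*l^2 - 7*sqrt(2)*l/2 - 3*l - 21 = (l + 7)*(l - 3*sqrt(2)/2)*(l + sqrt(2))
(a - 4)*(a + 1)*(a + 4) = a^3 + a^2 - 16*a - 16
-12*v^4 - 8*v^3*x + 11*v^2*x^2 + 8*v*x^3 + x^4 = (-v + x)*(v + x)*(2*v + x)*(6*v + x)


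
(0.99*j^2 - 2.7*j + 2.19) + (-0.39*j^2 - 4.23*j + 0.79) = 0.6*j^2 - 6.93*j + 2.98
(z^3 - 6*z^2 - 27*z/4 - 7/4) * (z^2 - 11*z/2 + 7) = z^5 - 23*z^4/2 + 133*z^3/4 - 53*z^2/8 - 301*z/8 - 49/4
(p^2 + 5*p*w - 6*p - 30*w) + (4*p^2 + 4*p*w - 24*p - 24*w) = 5*p^2 + 9*p*w - 30*p - 54*w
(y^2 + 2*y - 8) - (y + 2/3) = y^2 + y - 26/3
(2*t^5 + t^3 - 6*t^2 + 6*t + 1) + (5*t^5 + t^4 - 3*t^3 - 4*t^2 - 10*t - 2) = 7*t^5 + t^4 - 2*t^3 - 10*t^2 - 4*t - 1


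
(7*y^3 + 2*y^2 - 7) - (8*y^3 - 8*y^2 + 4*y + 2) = -y^3 + 10*y^2 - 4*y - 9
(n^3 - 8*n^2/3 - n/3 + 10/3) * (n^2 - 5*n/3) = n^5 - 13*n^4/3 + 37*n^3/9 + 35*n^2/9 - 50*n/9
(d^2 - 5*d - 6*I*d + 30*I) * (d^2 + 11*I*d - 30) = d^4 - 5*d^3 + 5*I*d^3 + 36*d^2 - 25*I*d^2 - 180*d + 180*I*d - 900*I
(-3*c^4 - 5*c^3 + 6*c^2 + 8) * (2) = -6*c^4 - 10*c^3 + 12*c^2 + 16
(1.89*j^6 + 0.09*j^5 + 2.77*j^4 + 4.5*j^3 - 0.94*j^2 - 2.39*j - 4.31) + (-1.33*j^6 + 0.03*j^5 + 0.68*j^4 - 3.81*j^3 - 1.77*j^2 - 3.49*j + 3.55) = 0.56*j^6 + 0.12*j^5 + 3.45*j^4 + 0.69*j^3 - 2.71*j^2 - 5.88*j - 0.76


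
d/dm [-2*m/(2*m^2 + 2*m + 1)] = 2*(2*m^2 - 1)/(4*m^4 + 8*m^3 + 8*m^2 + 4*m + 1)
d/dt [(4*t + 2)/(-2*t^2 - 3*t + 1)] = 2*(4*t^2 + 4*t + 5)/(4*t^4 + 12*t^3 + 5*t^2 - 6*t + 1)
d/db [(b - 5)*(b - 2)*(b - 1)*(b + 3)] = 4*b^3 - 15*b^2 - 14*b + 41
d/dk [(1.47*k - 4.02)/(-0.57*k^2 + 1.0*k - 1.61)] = (0.8379*k^2 - 4.5828*k + 1.6533)/(0.3249*k^4 - 1.14*k^3 + 2.8354*k^2 - 3.22*k + 2.5921)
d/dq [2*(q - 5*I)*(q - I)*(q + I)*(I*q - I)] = 8*I*q^3 + 6*q^2*(5 - I) + 4*q*(-5 + I) + 10 - 2*I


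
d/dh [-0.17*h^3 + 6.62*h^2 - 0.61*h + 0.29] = -0.51*h^2 + 13.24*h - 0.61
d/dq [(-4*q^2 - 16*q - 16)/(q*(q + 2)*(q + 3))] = 4*(q^2 + 4*q + 6)/(q^2*(q^2 + 6*q + 9))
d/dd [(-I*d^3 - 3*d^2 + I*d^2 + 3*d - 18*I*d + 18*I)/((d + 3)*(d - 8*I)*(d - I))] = (d^4*(-6 - 4*I) + d^3*(-60 + 52*I) + d^2*(204 + 172*I) + d*(-180 - 156*I) - 558 + 576*I)/(d^6 + d^5*(6 - 18*I) + d^4*(-88 - 108*I) + d^3*(-582 - 18*I) + d^2*(-809 + 864*I) + d*(384 + 1296*I) + 576)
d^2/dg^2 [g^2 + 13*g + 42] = 2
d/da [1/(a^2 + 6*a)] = 2*(-a - 3)/(a^2*(a + 6)^2)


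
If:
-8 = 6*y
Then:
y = -4/3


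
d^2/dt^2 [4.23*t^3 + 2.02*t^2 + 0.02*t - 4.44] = 25.38*t + 4.04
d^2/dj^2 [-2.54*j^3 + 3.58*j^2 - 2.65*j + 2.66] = 7.16 - 15.24*j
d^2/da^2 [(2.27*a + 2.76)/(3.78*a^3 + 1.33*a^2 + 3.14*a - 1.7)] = (194.608008*a^5 + 541.704996*a^4 + 176.154622*a^3 + 400.891176*a^2 + 206.367252*a + 91.140232)/(54.010152*a^9 + 57.010716*a^8 + 154.656054*a^7 + 24.198013*a^6 + 77.191422*a^5 - 90.747426*a^4 + 21.134504*a^3 - 38.75286*a^2 + 27.2238*a - 4.913)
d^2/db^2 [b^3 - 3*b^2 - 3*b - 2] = 6*b - 6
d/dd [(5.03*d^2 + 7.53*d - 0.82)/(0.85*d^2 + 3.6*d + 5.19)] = (11.7075*d^2 + 53.6054*d + 42.0327)/(0.7225*d^4 + 6.12*d^3 + 21.783*d^2 + 37.368*d + 26.9361)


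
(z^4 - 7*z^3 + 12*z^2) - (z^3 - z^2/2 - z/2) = z^4 - 8*z^3 + 25*z^2/2 + z/2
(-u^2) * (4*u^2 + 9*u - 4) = -4*u^4 - 9*u^3 + 4*u^2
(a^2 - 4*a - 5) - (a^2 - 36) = 31 - 4*a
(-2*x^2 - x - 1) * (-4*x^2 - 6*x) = 8*x^4 + 16*x^3 + 10*x^2 + 6*x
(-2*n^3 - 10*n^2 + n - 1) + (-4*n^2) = -2*n^3 - 14*n^2 + n - 1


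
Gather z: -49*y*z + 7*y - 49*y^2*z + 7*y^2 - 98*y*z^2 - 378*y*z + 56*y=7*y^2 - 98*y*z^2 + 63*y + z*(-49*y^2 - 427*y)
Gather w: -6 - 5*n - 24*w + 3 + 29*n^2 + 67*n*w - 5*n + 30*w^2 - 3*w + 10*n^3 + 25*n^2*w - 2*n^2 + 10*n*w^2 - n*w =10*n^3 + 27*n^2 - 10*n + w^2*(10*n + 30) + w*(25*n^2 + 66*n - 27) - 3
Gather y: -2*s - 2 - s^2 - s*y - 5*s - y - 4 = -s^2 - 7*s + y*(-s - 1) - 6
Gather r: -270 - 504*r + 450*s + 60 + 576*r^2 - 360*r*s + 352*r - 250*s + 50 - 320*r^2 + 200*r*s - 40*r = 256*r^2 + r*(-160*s - 192) + 200*s - 160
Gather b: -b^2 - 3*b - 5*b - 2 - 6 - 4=-b^2 - 8*b - 12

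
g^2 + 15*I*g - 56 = (g + 7*I)*(g + 8*I)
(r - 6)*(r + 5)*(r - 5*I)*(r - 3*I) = r^4 - r^3 - 8*I*r^3 - 45*r^2 + 8*I*r^2 + 15*r + 240*I*r + 450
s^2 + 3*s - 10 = (s - 2)*(s + 5)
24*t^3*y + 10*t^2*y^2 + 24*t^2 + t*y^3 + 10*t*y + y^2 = (4*t + y)*(6*t + y)*(t*y + 1)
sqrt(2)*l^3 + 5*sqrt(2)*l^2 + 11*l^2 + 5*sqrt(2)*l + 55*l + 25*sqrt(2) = (l + 5)*(l + 5*sqrt(2))*(sqrt(2)*l + 1)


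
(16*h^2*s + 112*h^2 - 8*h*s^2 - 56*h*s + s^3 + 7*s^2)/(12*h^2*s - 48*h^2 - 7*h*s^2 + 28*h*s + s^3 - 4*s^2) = (-4*h*s - 28*h + s^2 + 7*s)/(-3*h*s + 12*h + s^2 - 4*s)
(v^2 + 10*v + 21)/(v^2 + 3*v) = (v + 7)/v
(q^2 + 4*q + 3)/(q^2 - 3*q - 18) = (q + 1)/(q - 6)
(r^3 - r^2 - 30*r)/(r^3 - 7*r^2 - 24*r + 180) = r/(r - 6)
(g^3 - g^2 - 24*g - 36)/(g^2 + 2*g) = g - 3 - 18/g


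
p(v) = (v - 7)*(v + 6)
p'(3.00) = 5.00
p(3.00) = -36.00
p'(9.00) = 17.00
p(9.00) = 30.00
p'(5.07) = 9.14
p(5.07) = -21.37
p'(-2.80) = -6.60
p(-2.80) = -31.36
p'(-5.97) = -12.94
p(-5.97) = -0.39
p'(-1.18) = -3.36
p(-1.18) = -39.43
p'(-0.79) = -2.58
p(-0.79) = -40.59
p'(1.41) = 1.82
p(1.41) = -41.42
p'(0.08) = -0.84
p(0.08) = -42.07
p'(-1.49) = -3.98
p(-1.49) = -38.29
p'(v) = 2*v - 1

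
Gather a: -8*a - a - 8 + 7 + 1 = -9*a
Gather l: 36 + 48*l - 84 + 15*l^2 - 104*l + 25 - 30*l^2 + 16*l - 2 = -15*l^2 - 40*l - 25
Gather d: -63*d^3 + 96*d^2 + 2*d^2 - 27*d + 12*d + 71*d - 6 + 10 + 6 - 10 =-63*d^3 + 98*d^2 + 56*d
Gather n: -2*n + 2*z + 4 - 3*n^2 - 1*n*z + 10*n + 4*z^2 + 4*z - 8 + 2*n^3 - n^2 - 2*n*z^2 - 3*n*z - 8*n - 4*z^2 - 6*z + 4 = 2*n^3 - 4*n^2 + n*(-2*z^2 - 4*z)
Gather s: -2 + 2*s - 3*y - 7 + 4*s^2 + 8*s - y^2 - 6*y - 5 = 4*s^2 + 10*s - y^2 - 9*y - 14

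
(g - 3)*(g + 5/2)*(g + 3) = g^3 + 5*g^2/2 - 9*g - 45/2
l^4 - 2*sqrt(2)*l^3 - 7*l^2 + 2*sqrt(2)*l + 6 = (l - 1)*(l + 1)*(l - 3*sqrt(2))*(l + sqrt(2))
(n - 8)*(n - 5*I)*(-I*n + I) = -I*n^3 - 5*n^2 + 9*I*n^2 + 45*n - 8*I*n - 40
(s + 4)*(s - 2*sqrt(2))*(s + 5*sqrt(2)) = s^3 + 4*s^2 + 3*sqrt(2)*s^2 - 20*s + 12*sqrt(2)*s - 80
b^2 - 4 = (b - 2)*(b + 2)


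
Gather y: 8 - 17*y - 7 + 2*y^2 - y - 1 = 2*y^2 - 18*y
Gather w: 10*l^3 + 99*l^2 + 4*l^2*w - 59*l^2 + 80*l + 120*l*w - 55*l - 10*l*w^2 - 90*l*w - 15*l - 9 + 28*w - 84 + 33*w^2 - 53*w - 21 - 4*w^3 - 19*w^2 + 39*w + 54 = 10*l^3 + 40*l^2 + 10*l - 4*w^3 + w^2*(14 - 10*l) + w*(4*l^2 + 30*l + 14) - 60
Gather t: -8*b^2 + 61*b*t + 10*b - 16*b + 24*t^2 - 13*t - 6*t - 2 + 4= -8*b^2 - 6*b + 24*t^2 + t*(61*b - 19) + 2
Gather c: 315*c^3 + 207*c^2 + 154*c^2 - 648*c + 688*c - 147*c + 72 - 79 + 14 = 315*c^3 + 361*c^2 - 107*c + 7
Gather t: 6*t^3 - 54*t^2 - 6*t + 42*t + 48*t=6*t^3 - 54*t^2 + 84*t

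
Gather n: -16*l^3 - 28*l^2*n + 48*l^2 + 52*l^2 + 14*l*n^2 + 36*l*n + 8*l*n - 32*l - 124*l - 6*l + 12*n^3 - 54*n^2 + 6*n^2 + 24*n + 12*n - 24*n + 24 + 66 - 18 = -16*l^3 + 100*l^2 - 162*l + 12*n^3 + n^2*(14*l - 48) + n*(-28*l^2 + 44*l + 12) + 72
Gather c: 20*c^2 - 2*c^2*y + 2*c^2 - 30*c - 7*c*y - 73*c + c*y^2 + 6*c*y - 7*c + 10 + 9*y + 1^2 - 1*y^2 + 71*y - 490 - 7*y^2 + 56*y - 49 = c^2*(22 - 2*y) + c*(y^2 - y - 110) - 8*y^2 + 136*y - 528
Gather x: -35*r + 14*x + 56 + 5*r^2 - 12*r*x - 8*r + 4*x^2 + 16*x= 5*r^2 - 43*r + 4*x^2 + x*(30 - 12*r) + 56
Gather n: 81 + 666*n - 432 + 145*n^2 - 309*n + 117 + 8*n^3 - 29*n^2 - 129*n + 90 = 8*n^3 + 116*n^2 + 228*n - 144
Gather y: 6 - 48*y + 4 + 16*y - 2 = 8 - 32*y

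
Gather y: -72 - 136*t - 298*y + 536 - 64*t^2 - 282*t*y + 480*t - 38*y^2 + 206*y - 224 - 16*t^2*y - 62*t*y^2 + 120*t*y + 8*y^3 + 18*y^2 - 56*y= -64*t^2 + 344*t + 8*y^3 + y^2*(-62*t - 20) + y*(-16*t^2 - 162*t - 148) + 240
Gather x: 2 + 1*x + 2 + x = 2*x + 4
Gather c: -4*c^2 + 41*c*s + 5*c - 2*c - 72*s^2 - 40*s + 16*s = -4*c^2 + c*(41*s + 3) - 72*s^2 - 24*s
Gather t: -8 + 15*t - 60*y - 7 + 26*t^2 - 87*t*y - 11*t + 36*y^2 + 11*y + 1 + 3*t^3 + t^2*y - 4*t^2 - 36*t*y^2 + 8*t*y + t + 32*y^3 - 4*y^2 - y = 3*t^3 + t^2*(y + 22) + t*(-36*y^2 - 79*y + 5) + 32*y^3 + 32*y^2 - 50*y - 14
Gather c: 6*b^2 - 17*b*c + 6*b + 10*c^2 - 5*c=6*b^2 + 6*b + 10*c^2 + c*(-17*b - 5)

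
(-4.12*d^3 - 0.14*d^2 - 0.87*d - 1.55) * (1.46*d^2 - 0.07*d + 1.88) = -6.0152*d^5 + 0.084*d^4 - 9.006*d^3 - 2.4653*d^2 - 1.5271*d - 2.914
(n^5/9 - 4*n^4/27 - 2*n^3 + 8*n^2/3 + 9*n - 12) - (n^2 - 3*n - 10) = n^5/9 - 4*n^4/27 - 2*n^3 + 5*n^2/3 + 12*n - 2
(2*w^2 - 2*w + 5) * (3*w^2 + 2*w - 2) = 6*w^4 - 2*w^3 + 7*w^2 + 14*w - 10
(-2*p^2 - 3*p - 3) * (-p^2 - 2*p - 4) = 2*p^4 + 7*p^3 + 17*p^2 + 18*p + 12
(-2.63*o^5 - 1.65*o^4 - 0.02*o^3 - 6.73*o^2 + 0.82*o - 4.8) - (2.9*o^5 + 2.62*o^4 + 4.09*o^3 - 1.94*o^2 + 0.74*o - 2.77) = -5.53*o^5 - 4.27*o^4 - 4.11*o^3 - 4.79*o^2 + 0.08*o - 2.03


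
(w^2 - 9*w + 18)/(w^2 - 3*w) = (w - 6)/w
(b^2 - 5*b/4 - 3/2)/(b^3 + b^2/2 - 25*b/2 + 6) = (4*b^2 - 5*b - 6)/(2*(2*b^3 + b^2 - 25*b + 12))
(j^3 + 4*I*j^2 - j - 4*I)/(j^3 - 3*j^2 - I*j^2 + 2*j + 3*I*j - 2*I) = (j^2 + j*(1 + 4*I) + 4*I)/(j^2 - j*(2 + I) + 2*I)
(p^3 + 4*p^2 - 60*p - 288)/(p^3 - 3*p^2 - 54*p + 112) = (p^2 + 12*p + 36)/(p^2 + 5*p - 14)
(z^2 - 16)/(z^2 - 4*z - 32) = (z - 4)/(z - 8)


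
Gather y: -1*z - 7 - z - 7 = -2*z - 14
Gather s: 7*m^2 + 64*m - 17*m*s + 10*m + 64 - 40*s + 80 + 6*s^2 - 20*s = 7*m^2 + 74*m + 6*s^2 + s*(-17*m - 60) + 144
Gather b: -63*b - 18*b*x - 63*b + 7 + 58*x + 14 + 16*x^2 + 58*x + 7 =b*(-18*x - 126) + 16*x^2 + 116*x + 28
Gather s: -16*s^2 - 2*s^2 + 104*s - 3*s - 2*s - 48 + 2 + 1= -18*s^2 + 99*s - 45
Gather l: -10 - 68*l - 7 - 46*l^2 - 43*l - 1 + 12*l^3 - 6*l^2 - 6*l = 12*l^3 - 52*l^2 - 117*l - 18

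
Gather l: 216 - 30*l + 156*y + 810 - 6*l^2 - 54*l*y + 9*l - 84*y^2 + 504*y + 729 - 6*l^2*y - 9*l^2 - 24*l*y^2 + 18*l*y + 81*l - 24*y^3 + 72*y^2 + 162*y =l^2*(-6*y - 15) + l*(-24*y^2 - 36*y + 60) - 24*y^3 - 12*y^2 + 822*y + 1755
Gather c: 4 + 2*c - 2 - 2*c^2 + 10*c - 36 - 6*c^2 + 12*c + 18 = -8*c^2 + 24*c - 16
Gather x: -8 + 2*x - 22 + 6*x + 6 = 8*x - 24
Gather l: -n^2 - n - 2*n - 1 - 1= -n^2 - 3*n - 2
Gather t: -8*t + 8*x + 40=-8*t + 8*x + 40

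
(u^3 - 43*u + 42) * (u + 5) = u^4 + 5*u^3 - 43*u^2 - 173*u + 210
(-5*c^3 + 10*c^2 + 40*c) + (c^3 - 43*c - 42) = -4*c^3 + 10*c^2 - 3*c - 42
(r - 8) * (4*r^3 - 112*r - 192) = 4*r^4 - 32*r^3 - 112*r^2 + 704*r + 1536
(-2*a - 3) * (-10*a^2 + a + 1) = 20*a^3 + 28*a^2 - 5*a - 3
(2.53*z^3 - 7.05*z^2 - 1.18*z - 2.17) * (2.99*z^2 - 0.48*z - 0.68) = 7.5647*z^5 - 22.2939*z^4 - 1.8646*z^3 - 1.1279*z^2 + 1.844*z + 1.4756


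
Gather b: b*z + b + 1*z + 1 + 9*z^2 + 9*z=b*(z + 1) + 9*z^2 + 10*z + 1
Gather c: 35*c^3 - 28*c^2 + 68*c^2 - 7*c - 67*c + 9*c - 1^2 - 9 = 35*c^3 + 40*c^2 - 65*c - 10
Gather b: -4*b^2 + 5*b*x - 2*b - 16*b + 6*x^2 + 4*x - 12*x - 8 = -4*b^2 + b*(5*x - 18) + 6*x^2 - 8*x - 8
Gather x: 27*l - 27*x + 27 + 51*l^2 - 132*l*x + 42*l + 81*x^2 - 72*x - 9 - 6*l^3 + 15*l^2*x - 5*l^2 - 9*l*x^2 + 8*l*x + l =-6*l^3 + 46*l^2 + 70*l + x^2*(81 - 9*l) + x*(15*l^2 - 124*l - 99) + 18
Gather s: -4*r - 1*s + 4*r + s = 0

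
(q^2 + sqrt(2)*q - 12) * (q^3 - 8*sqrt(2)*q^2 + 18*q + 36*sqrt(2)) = q^5 - 7*sqrt(2)*q^4 - 10*q^3 + 150*sqrt(2)*q^2 - 144*q - 432*sqrt(2)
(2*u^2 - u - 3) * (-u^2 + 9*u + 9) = -2*u^4 + 19*u^3 + 12*u^2 - 36*u - 27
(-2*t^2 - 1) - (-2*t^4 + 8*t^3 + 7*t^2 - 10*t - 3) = 2*t^4 - 8*t^3 - 9*t^2 + 10*t + 2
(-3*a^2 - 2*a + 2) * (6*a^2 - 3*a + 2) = -18*a^4 - 3*a^3 + 12*a^2 - 10*a + 4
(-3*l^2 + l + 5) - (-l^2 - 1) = -2*l^2 + l + 6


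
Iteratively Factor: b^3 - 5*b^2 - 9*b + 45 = (b - 3)*(b^2 - 2*b - 15) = (b - 3)*(b + 3)*(b - 5)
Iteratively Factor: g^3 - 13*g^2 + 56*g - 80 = (g - 4)*(g^2 - 9*g + 20) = (g - 4)^2*(g - 5)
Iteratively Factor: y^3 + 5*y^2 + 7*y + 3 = (y + 1)*(y^2 + 4*y + 3) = (y + 1)*(y + 3)*(y + 1)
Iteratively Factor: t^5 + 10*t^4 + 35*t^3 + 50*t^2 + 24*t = (t + 2)*(t^4 + 8*t^3 + 19*t^2 + 12*t) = (t + 2)*(t + 4)*(t^3 + 4*t^2 + 3*t) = t*(t + 2)*(t + 4)*(t^2 + 4*t + 3) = t*(t + 1)*(t + 2)*(t + 4)*(t + 3)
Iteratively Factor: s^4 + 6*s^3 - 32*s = (s + 4)*(s^3 + 2*s^2 - 8*s) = (s + 4)^2*(s^2 - 2*s) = s*(s + 4)^2*(s - 2)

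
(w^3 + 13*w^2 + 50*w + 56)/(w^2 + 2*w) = w + 11 + 28/w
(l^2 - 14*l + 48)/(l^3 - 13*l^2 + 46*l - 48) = (l - 6)/(l^2 - 5*l + 6)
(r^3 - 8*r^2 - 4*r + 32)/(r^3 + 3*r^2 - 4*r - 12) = (r - 8)/(r + 3)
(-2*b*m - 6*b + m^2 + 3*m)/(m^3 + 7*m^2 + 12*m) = (-2*b + m)/(m*(m + 4))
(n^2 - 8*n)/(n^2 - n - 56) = n/(n + 7)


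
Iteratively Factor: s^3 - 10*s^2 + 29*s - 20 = (s - 5)*(s^2 - 5*s + 4) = (s - 5)*(s - 4)*(s - 1)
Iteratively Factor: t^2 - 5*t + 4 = (t - 4)*(t - 1)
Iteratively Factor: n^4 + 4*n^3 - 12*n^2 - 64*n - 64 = (n + 2)*(n^3 + 2*n^2 - 16*n - 32) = (n + 2)^2*(n^2 - 16) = (n - 4)*(n + 2)^2*(n + 4)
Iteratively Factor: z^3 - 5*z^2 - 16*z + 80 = (z - 5)*(z^2 - 16) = (z - 5)*(z + 4)*(z - 4)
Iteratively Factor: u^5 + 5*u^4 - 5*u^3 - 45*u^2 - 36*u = (u + 3)*(u^4 + 2*u^3 - 11*u^2 - 12*u) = (u + 3)*(u + 4)*(u^3 - 2*u^2 - 3*u) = (u - 3)*(u + 3)*(u + 4)*(u^2 + u) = u*(u - 3)*(u + 3)*(u + 4)*(u + 1)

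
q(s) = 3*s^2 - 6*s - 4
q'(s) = 6*s - 6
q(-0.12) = -3.24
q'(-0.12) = -6.72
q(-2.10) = 21.83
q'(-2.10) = -18.60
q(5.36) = 50.03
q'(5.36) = 26.16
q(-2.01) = 20.18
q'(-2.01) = -18.06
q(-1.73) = 15.36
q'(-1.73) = -16.38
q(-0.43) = -0.87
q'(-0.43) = -8.58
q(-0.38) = -1.29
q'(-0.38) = -8.28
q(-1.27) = 8.46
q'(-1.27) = -13.62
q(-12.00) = 500.00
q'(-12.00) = -78.00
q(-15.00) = 761.00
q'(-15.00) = -96.00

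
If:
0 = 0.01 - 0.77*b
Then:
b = 0.01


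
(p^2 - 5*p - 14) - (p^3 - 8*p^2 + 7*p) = -p^3 + 9*p^2 - 12*p - 14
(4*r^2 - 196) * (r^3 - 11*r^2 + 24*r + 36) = 4*r^5 - 44*r^4 - 100*r^3 + 2300*r^2 - 4704*r - 7056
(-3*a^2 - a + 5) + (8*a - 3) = -3*a^2 + 7*a + 2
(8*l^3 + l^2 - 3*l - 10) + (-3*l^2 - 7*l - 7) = 8*l^3 - 2*l^2 - 10*l - 17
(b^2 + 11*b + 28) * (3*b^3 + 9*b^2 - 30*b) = 3*b^5 + 42*b^4 + 153*b^3 - 78*b^2 - 840*b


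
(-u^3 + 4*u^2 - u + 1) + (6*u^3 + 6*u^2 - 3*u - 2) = 5*u^3 + 10*u^2 - 4*u - 1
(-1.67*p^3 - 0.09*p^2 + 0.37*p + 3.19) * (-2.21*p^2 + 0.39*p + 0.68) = 3.6907*p^5 - 0.4524*p^4 - 1.9884*p^3 - 6.9668*p^2 + 1.4957*p + 2.1692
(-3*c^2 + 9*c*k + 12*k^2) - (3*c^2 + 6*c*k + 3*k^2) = -6*c^2 + 3*c*k + 9*k^2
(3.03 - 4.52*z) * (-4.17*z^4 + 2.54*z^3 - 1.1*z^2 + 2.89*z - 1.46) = 18.8484*z^5 - 24.1159*z^4 + 12.6682*z^3 - 16.3958*z^2 + 15.3559*z - 4.4238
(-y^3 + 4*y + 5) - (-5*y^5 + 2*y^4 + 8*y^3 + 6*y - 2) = 5*y^5 - 2*y^4 - 9*y^3 - 2*y + 7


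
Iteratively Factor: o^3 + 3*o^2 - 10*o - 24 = (o - 3)*(o^2 + 6*o + 8) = (o - 3)*(o + 4)*(o + 2)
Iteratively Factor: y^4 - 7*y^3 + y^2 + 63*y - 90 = (y - 2)*(y^3 - 5*y^2 - 9*y + 45) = (y - 2)*(y + 3)*(y^2 - 8*y + 15) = (y - 3)*(y - 2)*(y + 3)*(y - 5)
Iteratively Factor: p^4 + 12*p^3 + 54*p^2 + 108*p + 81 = (p + 3)*(p^3 + 9*p^2 + 27*p + 27) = (p + 3)^2*(p^2 + 6*p + 9) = (p + 3)^3*(p + 3)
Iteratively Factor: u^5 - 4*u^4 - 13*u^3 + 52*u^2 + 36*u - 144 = (u + 3)*(u^4 - 7*u^3 + 8*u^2 + 28*u - 48) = (u - 4)*(u + 3)*(u^3 - 3*u^2 - 4*u + 12) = (u - 4)*(u - 2)*(u + 3)*(u^2 - u - 6) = (u - 4)*(u - 3)*(u - 2)*(u + 3)*(u + 2)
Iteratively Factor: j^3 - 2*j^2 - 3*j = (j + 1)*(j^2 - 3*j) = (j - 3)*(j + 1)*(j)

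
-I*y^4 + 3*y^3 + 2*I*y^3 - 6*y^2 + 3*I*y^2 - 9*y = y*(y - 3)*(y + 3*I)*(-I*y - I)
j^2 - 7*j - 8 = (j - 8)*(j + 1)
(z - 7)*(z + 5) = z^2 - 2*z - 35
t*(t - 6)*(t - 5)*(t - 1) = t^4 - 12*t^3 + 41*t^2 - 30*t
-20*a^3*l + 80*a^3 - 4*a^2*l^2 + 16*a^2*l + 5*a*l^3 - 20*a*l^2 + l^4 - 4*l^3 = (-2*a + l)*(2*a + l)*(5*a + l)*(l - 4)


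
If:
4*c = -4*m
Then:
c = -m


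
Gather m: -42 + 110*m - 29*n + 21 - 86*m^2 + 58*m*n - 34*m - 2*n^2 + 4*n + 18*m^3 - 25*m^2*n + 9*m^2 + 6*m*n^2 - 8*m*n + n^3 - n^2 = 18*m^3 + m^2*(-25*n - 77) + m*(6*n^2 + 50*n + 76) + n^3 - 3*n^2 - 25*n - 21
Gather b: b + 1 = b + 1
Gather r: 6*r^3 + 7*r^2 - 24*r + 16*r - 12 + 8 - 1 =6*r^3 + 7*r^2 - 8*r - 5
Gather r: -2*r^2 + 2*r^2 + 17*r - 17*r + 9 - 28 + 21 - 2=0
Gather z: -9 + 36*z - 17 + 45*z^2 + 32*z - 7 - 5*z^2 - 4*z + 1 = 40*z^2 + 64*z - 32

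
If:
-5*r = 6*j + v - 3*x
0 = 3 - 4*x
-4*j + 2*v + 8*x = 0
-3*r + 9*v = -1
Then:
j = 583/456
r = -227/228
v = -101/228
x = 3/4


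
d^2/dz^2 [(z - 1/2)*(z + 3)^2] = 6*z + 11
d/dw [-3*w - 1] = -3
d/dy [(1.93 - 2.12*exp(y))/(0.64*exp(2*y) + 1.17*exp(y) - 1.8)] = (1.3568*exp(2*y) - 2.4704*exp(y) + 1.5579)*exp(y)/(0.4096*exp(4*y) + 1.4976*exp(3*y) - 0.9351*exp(2*y) - 4.212*exp(y) + 3.24)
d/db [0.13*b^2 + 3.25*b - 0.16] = 0.26*b + 3.25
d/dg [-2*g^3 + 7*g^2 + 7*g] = -6*g^2 + 14*g + 7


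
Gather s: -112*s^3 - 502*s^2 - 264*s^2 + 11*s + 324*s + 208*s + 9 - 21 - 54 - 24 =-112*s^3 - 766*s^2 + 543*s - 90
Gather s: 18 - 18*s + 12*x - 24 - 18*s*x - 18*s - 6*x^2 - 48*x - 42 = s*(-18*x - 36) - 6*x^2 - 36*x - 48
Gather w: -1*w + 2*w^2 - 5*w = 2*w^2 - 6*w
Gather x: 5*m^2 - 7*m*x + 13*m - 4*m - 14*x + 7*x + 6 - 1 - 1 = 5*m^2 + 9*m + x*(-7*m - 7) + 4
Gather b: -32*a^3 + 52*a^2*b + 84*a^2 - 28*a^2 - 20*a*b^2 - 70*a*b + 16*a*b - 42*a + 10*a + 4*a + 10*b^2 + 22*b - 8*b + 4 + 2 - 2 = -32*a^3 + 56*a^2 - 28*a + b^2*(10 - 20*a) + b*(52*a^2 - 54*a + 14) + 4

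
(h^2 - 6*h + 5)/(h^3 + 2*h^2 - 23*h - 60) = (h - 1)/(h^2 + 7*h + 12)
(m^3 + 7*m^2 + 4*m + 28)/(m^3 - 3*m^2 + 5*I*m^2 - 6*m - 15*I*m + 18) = (m^2 + m*(7 - 2*I) - 14*I)/(m^2 + 3*m*(-1 + I) - 9*I)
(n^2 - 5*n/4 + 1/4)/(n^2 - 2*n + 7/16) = 4*(n - 1)/(4*n - 7)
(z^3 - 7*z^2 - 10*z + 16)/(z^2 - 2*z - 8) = (z^2 - 9*z + 8)/(z - 4)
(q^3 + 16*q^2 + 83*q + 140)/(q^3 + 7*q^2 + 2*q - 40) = (q + 7)/(q - 2)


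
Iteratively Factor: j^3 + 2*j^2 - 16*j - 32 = (j - 4)*(j^2 + 6*j + 8) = (j - 4)*(j + 4)*(j + 2)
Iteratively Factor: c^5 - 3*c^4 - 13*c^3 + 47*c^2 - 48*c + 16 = (c - 1)*(c^4 - 2*c^3 - 15*c^2 + 32*c - 16) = (c - 1)^2*(c^3 - c^2 - 16*c + 16) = (c - 1)^3*(c^2 - 16) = (c - 4)*(c - 1)^3*(c + 4)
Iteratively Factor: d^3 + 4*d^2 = (d + 4)*(d^2) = d*(d + 4)*(d)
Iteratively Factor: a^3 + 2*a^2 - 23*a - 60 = (a + 3)*(a^2 - a - 20) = (a - 5)*(a + 3)*(a + 4)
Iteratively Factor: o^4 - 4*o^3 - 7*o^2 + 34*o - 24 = (o + 3)*(o^3 - 7*o^2 + 14*o - 8) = (o - 4)*(o + 3)*(o^2 - 3*o + 2) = (o - 4)*(o - 2)*(o + 3)*(o - 1)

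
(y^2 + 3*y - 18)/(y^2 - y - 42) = (y - 3)/(y - 7)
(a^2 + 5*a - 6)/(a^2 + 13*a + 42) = (a - 1)/(a + 7)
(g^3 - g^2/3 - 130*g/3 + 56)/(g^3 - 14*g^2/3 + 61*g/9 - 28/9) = 3*(g^2 + g - 42)/(3*g^2 - 10*g + 7)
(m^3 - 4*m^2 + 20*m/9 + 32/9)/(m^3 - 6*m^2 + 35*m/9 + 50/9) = (3*m^2 - 14*m + 16)/(3*m^2 - 20*m + 25)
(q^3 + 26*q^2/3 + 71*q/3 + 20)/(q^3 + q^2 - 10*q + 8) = (q^2 + 14*q/3 + 5)/(q^2 - 3*q + 2)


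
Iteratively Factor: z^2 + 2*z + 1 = (z + 1)*(z + 1)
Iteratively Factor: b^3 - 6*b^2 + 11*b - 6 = (b - 3)*(b^2 - 3*b + 2) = (b - 3)*(b - 1)*(b - 2)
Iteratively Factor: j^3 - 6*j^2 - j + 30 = (j + 2)*(j^2 - 8*j + 15) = (j - 3)*(j + 2)*(j - 5)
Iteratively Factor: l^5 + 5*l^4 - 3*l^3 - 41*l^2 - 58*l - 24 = (l - 3)*(l^4 + 8*l^3 + 21*l^2 + 22*l + 8) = (l - 3)*(l + 1)*(l^3 + 7*l^2 + 14*l + 8) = (l - 3)*(l + 1)*(l + 2)*(l^2 + 5*l + 4) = (l - 3)*(l + 1)*(l + 2)*(l + 4)*(l + 1)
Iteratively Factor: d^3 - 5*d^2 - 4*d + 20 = (d - 5)*(d^2 - 4) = (d - 5)*(d + 2)*(d - 2)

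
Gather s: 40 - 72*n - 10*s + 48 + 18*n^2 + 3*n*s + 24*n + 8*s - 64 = 18*n^2 - 48*n + s*(3*n - 2) + 24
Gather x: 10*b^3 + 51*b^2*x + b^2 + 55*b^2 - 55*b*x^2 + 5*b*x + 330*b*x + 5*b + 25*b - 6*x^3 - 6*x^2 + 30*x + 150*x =10*b^3 + 56*b^2 + 30*b - 6*x^3 + x^2*(-55*b - 6) + x*(51*b^2 + 335*b + 180)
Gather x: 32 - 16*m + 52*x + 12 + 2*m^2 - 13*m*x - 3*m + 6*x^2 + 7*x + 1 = 2*m^2 - 19*m + 6*x^2 + x*(59 - 13*m) + 45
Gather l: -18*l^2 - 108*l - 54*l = -18*l^2 - 162*l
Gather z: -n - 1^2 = -n - 1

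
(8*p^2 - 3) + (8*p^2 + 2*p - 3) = 16*p^2 + 2*p - 6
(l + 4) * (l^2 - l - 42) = l^3 + 3*l^2 - 46*l - 168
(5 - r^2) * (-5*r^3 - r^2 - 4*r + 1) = 5*r^5 + r^4 - 21*r^3 - 6*r^2 - 20*r + 5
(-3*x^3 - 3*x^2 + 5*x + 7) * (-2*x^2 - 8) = 6*x^5 + 6*x^4 + 14*x^3 + 10*x^2 - 40*x - 56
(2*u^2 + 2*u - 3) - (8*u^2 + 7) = -6*u^2 + 2*u - 10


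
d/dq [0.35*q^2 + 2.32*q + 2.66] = 0.7*q + 2.32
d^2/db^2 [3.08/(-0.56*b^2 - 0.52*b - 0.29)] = (1.931776*b^2 + 1.793792*b - 3.08*(1.12*b + 0.52)*(2.24*b + 1.04) + 1.000384)/(0.56*b^2 + 0.52*b + 0.29)^3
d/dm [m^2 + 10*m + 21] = 2*m + 10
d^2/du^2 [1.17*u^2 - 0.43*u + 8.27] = 2.34000000000000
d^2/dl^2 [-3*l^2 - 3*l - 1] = -6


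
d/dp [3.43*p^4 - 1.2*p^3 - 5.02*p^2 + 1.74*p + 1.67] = 13.72*p^3 - 3.6*p^2 - 10.04*p + 1.74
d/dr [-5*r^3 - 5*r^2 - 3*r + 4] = -15*r^2 - 10*r - 3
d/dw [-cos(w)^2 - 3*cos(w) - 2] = (2*cos(w) + 3)*sin(w)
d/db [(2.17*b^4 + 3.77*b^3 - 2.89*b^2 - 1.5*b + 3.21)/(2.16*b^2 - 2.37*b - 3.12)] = (9.3744*b^5 - 7.2855*b^4 - 44.9514*b^3 - 25.1979*b^2 + 4.1664*b + 12.2877)/(4.6656*b^4 - 10.2384*b^3 - 7.8615*b^2 + 14.7888*b + 9.7344)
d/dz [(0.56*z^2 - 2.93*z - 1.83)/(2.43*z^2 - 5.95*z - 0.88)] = (3.7879*z^2 + 7.9082*z - 8.3101)/(5.9049*z^4 - 28.917*z^3 + 31.1257*z^2 + 10.472*z + 0.7744)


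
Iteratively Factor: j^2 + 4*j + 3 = (j + 1)*(j + 3)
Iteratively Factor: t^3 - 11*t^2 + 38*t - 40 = (t - 5)*(t^2 - 6*t + 8) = (t - 5)*(t - 2)*(t - 4)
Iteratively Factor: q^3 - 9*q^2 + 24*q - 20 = (q - 2)*(q^2 - 7*q + 10) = (q - 5)*(q - 2)*(q - 2)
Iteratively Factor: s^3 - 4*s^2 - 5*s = (s - 5)*(s^2 + s) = s*(s - 5)*(s + 1)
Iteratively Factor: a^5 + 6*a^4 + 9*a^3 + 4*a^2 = (a + 1)*(a^4 + 5*a^3 + 4*a^2) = (a + 1)*(a + 4)*(a^3 + a^2) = a*(a + 1)*(a + 4)*(a^2 + a) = a*(a + 1)^2*(a + 4)*(a)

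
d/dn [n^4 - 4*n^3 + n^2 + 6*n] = 4*n^3 - 12*n^2 + 2*n + 6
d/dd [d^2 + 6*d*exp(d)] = 6*d*exp(d) + 2*d + 6*exp(d)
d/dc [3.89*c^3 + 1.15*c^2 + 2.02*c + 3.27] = 11.67*c^2 + 2.3*c + 2.02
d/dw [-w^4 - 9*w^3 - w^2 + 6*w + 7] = -4*w^3 - 27*w^2 - 2*w + 6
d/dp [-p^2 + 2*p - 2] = 2 - 2*p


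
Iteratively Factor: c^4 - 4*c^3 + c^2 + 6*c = (c - 2)*(c^3 - 2*c^2 - 3*c) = (c - 2)*(c + 1)*(c^2 - 3*c) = c*(c - 2)*(c + 1)*(c - 3)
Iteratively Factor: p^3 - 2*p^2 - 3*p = (p + 1)*(p^2 - 3*p) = p*(p + 1)*(p - 3)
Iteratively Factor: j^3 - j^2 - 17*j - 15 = (j - 5)*(j^2 + 4*j + 3) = (j - 5)*(j + 1)*(j + 3)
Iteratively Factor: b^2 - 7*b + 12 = (b - 3)*(b - 4)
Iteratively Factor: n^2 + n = (n + 1)*(n)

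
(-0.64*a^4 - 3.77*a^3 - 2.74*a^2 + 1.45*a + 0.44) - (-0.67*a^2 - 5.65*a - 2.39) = -0.64*a^4 - 3.77*a^3 - 2.07*a^2 + 7.1*a + 2.83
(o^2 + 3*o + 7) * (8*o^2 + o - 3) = 8*o^4 + 25*o^3 + 56*o^2 - 2*o - 21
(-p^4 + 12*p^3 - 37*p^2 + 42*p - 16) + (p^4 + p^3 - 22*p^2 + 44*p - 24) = 13*p^3 - 59*p^2 + 86*p - 40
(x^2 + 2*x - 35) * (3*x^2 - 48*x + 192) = 3*x^4 - 42*x^3 - 9*x^2 + 2064*x - 6720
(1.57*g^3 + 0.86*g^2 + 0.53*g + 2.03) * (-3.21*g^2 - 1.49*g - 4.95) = -5.0397*g^5 - 5.0999*g^4 - 10.7542*g^3 - 11.563*g^2 - 5.6482*g - 10.0485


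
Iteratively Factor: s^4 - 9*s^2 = (s)*(s^3 - 9*s) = s^2*(s^2 - 9) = s^2*(s + 3)*(s - 3)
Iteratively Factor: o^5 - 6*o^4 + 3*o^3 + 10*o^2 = (o - 2)*(o^4 - 4*o^3 - 5*o^2) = (o - 5)*(o - 2)*(o^3 + o^2) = (o - 5)*(o - 2)*(o + 1)*(o^2) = o*(o - 5)*(o - 2)*(o + 1)*(o)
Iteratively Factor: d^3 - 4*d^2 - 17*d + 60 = (d + 4)*(d^2 - 8*d + 15) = (d - 5)*(d + 4)*(d - 3)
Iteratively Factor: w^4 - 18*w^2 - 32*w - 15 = (w + 1)*(w^3 - w^2 - 17*w - 15) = (w - 5)*(w + 1)*(w^2 + 4*w + 3) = (w - 5)*(w + 1)*(w + 3)*(w + 1)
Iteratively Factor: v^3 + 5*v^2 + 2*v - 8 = (v + 4)*(v^2 + v - 2) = (v - 1)*(v + 4)*(v + 2)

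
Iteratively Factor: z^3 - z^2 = (z)*(z^2 - z) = z*(z - 1)*(z)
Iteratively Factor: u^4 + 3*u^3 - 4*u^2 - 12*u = (u)*(u^3 + 3*u^2 - 4*u - 12) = u*(u + 2)*(u^2 + u - 6) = u*(u + 2)*(u + 3)*(u - 2)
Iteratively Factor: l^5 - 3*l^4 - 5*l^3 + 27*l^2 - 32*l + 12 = (l - 1)*(l^4 - 2*l^3 - 7*l^2 + 20*l - 12) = (l - 1)*(l + 3)*(l^3 - 5*l^2 + 8*l - 4) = (l - 2)*(l - 1)*(l + 3)*(l^2 - 3*l + 2) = (l - 2)*(l - 1)^2*(l + 3)*(l - 2)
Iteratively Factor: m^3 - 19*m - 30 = (m + 3)*(m^2 - 3*m - 10) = (m + 2)*(m + 3)*(m - 5)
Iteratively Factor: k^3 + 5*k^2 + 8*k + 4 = (k + 1)*(k^2 + 4*k + 4) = (k + 1)*(k + 2)*(k + 2)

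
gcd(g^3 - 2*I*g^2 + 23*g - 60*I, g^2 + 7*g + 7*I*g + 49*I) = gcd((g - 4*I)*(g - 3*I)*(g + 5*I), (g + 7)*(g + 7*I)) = 1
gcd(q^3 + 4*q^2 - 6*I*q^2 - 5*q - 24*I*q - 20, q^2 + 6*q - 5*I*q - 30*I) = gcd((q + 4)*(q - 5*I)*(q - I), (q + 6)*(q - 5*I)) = q - 5*I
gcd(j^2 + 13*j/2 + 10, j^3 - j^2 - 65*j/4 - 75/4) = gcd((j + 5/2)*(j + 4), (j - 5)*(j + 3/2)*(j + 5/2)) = j + 5/2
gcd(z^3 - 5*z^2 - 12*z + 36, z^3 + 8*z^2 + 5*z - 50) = z - 2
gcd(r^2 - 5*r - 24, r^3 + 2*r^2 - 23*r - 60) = r + 3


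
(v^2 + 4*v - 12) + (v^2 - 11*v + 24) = 2*v^2 - 7*v + 12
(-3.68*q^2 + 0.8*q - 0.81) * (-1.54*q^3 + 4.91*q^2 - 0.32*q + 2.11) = 5.6672*q^5 - 19.3008*q^4 + 6.353*q^3 - 11.9979*q^2 + 1.9472*q - 1.7091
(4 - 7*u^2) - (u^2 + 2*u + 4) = -8*u^2 - 2*u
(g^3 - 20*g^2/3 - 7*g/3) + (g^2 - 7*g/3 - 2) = g^3 - 17*g^2/3 - 14*g/3 - 2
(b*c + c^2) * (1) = b*c + c^2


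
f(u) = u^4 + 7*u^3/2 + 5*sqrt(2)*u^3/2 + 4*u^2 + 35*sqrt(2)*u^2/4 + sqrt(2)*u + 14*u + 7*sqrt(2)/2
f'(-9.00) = -1485.69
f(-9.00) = 2624.64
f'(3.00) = 411.62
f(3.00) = 469.52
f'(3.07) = 430.62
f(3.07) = 499.00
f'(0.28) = 26.33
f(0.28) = 10.71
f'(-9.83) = -2066.45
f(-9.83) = 4090.02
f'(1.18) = 90.02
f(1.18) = 59.44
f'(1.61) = 139.54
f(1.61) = 108.29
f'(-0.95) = -0.08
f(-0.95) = -0.13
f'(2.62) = 318.04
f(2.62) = 331.39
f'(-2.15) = 2.82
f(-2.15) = -1.05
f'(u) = 4*u^3 + 21*u^2/2 + 15*sqrt(2)*u^2/2 + 8*u + 35*sqrt(2)*u/2 + sqrt(2) + 14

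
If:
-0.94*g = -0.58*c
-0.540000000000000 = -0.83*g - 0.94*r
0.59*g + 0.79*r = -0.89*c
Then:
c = -0.55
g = -0.34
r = 0.87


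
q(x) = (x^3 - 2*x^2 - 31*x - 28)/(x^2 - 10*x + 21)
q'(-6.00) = 0.65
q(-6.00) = -1.11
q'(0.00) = -2.11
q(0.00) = -1.33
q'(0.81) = -4.84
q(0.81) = -3.98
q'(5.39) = -3.90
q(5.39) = 25.11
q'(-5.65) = 0.63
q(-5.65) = -0.89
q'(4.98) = -6.14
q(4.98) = 27.12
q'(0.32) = -2.90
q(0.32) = -2.13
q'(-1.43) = -0.43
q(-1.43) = 0.25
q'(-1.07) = -0.69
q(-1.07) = 0.05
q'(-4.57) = 0.51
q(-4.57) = -0.27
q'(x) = (10 - 2*x)*(x^3 - 2*x^2 - 31*x - 28)/(x^2 - 10*x + 21)^2 + (3*x^2 - 4*x - 31)/(x^2 - 10*x + 21) = (x^2 - 6*x - 19)/(x^2 - 6*x + 9)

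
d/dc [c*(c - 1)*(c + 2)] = 3*c^2 + 2*c - 2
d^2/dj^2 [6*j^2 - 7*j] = 12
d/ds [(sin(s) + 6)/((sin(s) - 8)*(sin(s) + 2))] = (-12*sin(s) + cos(s)^2 + 19)*cos(s)/((sin(s) - 8)^2*(sin(s) + 2)^2)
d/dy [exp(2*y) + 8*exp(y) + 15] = 2*(exp(y) + 4)*exp(y)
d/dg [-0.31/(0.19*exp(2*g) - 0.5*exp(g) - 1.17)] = (0.1178*exp(g) - 0.155)*exp(g)/(-0.19*exp(2*g) + 0.5*exp(g) + 1.17)^2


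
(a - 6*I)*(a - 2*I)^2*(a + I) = a^4 - 9*I*a^3 - 18*a^2 - 4*I*a - 24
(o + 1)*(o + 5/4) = o^2 + 9*o/4 + 5/4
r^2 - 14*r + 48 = (r - 8)*(r - 6)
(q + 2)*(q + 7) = q^2 + 9*q + 14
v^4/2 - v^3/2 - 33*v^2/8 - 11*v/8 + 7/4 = (v/2 + 1)*(v - 7/2)*(v - 1/2)*(v + 1)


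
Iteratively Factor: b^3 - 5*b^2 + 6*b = (b - 2)*(b^2 - 3*b) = b*(b - 2)*(b - 3)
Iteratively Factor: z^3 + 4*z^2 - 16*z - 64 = (z + 4)*(z^2 - 16) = (z + 4)^2*(z - 4)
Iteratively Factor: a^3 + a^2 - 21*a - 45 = (a + 3)*(a^2 - 2*a - 15) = (a + 3)^2*(a - 5)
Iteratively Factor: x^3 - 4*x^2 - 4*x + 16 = (x - 4)*(x^2 - 4) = (x - 4)*(x + 2)*(x - 2)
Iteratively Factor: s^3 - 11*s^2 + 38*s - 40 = (s - 5)*(s^2 - 6*s + 8) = (s - 5)*(s - 2)*(s - 4)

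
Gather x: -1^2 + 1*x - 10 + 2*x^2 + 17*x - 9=2*x^2 + 18*x - 20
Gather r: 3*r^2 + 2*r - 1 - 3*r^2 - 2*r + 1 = 0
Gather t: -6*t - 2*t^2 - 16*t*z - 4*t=-2*t^2 + t*(-16*z - 10)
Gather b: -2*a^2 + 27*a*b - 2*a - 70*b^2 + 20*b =-2*a^2 - 2*a - 70*b^2 + b*(27*a + 20)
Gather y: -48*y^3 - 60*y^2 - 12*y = -48*y^3 - 60*y^2 - 12*y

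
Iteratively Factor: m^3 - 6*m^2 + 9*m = (m - 3)*(m^2 - 3*m) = (m - 3)^2*(m)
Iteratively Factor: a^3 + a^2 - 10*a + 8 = (a - 1)*(a^2 + 2*a - 8) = (a - 2)*(a - 1)*(a + 4)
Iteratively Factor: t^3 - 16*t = (t - 4)*(t^2 + 4*t) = (t - 4)*(t + 4)*(t)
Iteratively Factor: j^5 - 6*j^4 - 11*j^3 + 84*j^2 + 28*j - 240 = (j - 5)*(j^4 - j^3 - 16*j^2 + 4*j + 48) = (j - 5)*(j - 2)*(j^3 + j^2 - 14*j - 24) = (j - 5)*(j - 2)*(j + 3)*(j^2 - 2*j - 8) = (j - 5)*(j - 4)*(j - 2)*(j + 3)*(j + 2)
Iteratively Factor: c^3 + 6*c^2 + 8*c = (c + 2)*(c^2 + 4*c) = (c + 2)*(c + 4)*(c)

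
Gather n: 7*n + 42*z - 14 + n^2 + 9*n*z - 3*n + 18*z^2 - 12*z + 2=n^2 + n*(9*z + 4) + 18*z^2 + 30*z - 12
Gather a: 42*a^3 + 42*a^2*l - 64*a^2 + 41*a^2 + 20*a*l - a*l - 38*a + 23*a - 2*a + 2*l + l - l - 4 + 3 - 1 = 42*a^3 + a^2*(42*l - 23) + a*(19*l - 17) + 2*l - 2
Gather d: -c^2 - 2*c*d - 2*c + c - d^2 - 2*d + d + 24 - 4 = -c^2 - c - d^2 + d*(-2*c - 1) + 20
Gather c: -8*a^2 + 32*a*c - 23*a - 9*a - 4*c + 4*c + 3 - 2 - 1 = -8*a^2 + 32*a*c - 32*a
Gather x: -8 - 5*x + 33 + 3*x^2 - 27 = 3*x^2 - 5*x - 2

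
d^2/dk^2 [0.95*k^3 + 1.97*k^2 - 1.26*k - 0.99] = 5.7*k + 3.94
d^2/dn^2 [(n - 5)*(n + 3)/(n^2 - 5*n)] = 6/n^3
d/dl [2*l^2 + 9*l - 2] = 4*l + 9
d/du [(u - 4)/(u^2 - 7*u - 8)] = (u^2 - 7*u - (u - 4)*(2*u - 7) - 8)/(-u^2 + 7*u + 8)^2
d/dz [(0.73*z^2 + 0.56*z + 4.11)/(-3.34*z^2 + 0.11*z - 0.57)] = (1.9507*z^2 + 26.6226*z - 0.7713)/(11.1556*z^4 - 0.7348*z^3 + 3.8197*z^2 - 0.1254*z + 0.3249)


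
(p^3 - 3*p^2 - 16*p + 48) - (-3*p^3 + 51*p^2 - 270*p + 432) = 4*p^3 - 54*p^2 + 254*p - 384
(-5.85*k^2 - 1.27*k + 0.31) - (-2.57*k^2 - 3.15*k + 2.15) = -3.28*k^2 + 1.88*k - 1.84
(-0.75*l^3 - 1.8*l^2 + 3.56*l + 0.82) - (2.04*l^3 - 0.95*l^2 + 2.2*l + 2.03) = -2.79*l^3 - 0.85*l^2 + 1.36*l - 1.21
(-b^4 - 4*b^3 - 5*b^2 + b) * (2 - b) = b^5 + 2*b^4 - 3*b^3 - 11*b^2 + 2*b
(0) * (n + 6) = 0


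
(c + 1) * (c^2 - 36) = c^3 + c^2 - 36*c - 36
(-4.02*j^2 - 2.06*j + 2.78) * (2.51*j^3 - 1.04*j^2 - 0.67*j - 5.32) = -10.0902*j^5 - 0.9898*j^4 + 11.8136*j^3 + 19.8754*j^2 + 9.0966*j - 14.7896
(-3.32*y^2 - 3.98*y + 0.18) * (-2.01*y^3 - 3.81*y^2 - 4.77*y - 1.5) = 6.6732*y^5 + 20.649*y^4 + 30.6384*y^3 + 23.2788*y^2 + 5.1114*y - 0.27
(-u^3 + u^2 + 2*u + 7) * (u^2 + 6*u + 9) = -u^5 - 5*u^4 - u^3 + 28*u^2 + 60*u + 63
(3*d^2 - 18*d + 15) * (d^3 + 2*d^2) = 3*d^5 - 12*d^4 - 21*d^3 + 30*d^2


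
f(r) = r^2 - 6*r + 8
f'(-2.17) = -10.34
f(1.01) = 2.96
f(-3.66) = 43.36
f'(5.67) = 5.34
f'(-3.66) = -13.32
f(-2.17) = 25.73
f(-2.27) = 26.77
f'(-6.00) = -18.00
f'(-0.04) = -6.08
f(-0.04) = 8.24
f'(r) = 2*r - 6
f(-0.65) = 12.32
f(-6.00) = 80.00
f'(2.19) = -1.62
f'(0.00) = -6.00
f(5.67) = 6.13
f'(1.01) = -3.98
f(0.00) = 8.00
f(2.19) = -0.34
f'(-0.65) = -7.30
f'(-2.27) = -10.54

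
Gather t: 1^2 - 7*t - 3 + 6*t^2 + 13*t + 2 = 6*t^2 + 6*t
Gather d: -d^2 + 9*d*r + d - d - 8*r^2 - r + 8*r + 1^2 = -d^2 + 9*d*r - 8*r^2 + 7*r + 1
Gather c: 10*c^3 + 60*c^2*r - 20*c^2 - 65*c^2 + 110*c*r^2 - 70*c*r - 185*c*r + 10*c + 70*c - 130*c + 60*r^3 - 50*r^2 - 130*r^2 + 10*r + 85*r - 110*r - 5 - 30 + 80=10*c^3 + c^2*(60*r - 85) + c*(110*r^2 - 255*r - 50) + 60*r^3 - 180*r^2 - 15*r + 45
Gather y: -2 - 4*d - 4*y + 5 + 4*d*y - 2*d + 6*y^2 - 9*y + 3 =-6*d + 6*y^2 + y*(4*d - 13) + 6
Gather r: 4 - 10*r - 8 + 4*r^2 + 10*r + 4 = 4*r^2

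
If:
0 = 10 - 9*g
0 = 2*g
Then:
No Solution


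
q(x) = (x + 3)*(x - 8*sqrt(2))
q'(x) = 2*x - 8*sqrt(2) + 3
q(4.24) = -51.21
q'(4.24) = 0.17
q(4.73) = -50.89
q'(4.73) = 1.15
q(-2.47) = -7.31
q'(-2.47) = -13.25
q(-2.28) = -9.79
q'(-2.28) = -12.87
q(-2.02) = -13.07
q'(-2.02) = -12.35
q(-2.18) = -11.06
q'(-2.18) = -12.67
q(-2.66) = -4.75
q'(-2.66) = -13.63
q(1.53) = -44.32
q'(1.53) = -5.25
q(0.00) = -33.94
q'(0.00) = -8.31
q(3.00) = -49.88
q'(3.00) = -2.31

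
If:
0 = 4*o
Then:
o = 0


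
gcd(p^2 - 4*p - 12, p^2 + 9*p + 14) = p + 2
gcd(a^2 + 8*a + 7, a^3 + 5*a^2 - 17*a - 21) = a^2 + 8*a + 7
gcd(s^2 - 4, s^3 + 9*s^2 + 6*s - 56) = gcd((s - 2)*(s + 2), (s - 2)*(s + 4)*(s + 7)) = s - 2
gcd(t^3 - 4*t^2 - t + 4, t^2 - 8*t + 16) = t - 4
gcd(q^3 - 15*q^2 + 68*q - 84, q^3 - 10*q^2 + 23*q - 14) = q^2 - 9*q + 14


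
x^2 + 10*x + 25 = (x + 5)^2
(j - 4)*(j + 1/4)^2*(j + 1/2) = j^4 - 3*j^3 - 59*j^2/16 - 39*j/32 - 1/8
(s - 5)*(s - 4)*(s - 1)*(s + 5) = s^4 - 5*s^3 - 21*s^2 + 125*s - 100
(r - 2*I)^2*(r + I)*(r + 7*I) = r^4 + 4*I*r^3 + 21*r^2 - 4*I*r + 28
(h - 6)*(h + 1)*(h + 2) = h^3 - 3*h^2 - 16*h - 12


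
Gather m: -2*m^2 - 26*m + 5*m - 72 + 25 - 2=-2*m^2 - 21*m - 49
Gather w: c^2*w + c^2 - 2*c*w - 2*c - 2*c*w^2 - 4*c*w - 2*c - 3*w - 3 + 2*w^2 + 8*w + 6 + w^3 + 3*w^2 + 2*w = c^2 - 4*c + w^3 + w^2*(5 - 2*c) + w*(c^2 - 6*c + 7) + 3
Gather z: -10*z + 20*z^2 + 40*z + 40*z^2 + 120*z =60*z^2 + 150*z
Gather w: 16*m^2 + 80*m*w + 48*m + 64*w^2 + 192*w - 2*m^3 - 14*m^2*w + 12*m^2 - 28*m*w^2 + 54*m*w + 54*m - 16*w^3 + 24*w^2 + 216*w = -2*m^3 + 28*m^2 + 102*m - 16*w^3 + w^2*(88 - 28*m) + w*(-14*m^2 + 134*m + 408)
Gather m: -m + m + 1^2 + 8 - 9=0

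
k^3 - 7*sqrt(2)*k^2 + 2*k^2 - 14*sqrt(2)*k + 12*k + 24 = (k + 2)*(k - 6*sqrt(2))*(k - sqrt(2))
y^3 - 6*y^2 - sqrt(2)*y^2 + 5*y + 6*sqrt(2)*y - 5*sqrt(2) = (y - 5)*(y - 1)*(y - sqrt(2))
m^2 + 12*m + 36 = (m + 6)^2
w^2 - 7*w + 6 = (w - 6)*(w - 1)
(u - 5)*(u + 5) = u^2 - 25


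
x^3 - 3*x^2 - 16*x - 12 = (x - 6)*(x + 1)*(x + 2)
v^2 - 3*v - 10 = (v - 5)*(v + 2)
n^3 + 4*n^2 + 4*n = n*(n + 2)^2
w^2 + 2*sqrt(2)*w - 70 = (w - 5*sqrt(2))*(w + 7*sqrt(2))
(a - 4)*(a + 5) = a^2 + a - 20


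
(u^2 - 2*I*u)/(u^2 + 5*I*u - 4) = u*(u - 2*I)/(u^2 + 5*I*u - 4)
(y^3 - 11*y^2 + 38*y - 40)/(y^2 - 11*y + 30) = (y^2 - 6*y + 8)/(y - 6)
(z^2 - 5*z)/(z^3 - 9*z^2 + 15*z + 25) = z/(z^2 - 4*z - 5)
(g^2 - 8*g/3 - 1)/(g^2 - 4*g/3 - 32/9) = 3*(-3*g^2 + 8*g + 3)/(-9*g^2 + 12*g + 32)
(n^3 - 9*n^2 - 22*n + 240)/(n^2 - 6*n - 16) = (n^2 - n - 30)/(n + 2)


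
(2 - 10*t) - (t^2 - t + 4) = -t^2 - 9*t - 2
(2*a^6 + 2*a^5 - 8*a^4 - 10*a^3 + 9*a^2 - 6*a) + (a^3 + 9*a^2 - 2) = 2*a^6 + 2*a^5 - 8*a^4 - 9*a^3 + 18*a^2 - 6*a - 2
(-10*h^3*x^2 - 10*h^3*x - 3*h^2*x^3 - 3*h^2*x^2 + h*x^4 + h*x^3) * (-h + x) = 10*h^4*x^2 + 10*h^4*x - 7*h^3*x^3 - 7*h^3*x^2 - 4*h^2*x^4 - 4*h^2*x^3 + h*x^5 + h*x^4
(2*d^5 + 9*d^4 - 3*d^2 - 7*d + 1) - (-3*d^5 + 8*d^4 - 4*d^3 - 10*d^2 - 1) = 5*d^5 + d^4 + 4*d^3 + 7*d^2 - 7*d + 2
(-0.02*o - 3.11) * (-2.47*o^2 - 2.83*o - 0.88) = 0.0494*o^3 + 7.7383*o^2 + 8.8189*o + 2.7368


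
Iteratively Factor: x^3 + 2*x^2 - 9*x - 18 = (x - 3)*(x^2 + 5*x + 6) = (x - 3)*(x + 3)*(x + 2)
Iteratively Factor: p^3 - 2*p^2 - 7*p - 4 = (p - 4)*(p^2 + 2*p + 1) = (p - 4)*(p + 1)*(p + 1)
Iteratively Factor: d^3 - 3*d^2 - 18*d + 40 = (d - 2)*(d^2 - d - 20) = (d - 5)*(d - 2)*(d + 4)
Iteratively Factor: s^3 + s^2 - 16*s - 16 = (s + 1)*(s^2 - 16) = (s + 1)*(s + 4)*(s - 4)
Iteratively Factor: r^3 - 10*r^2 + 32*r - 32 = (r - 4)*(r^2 - 6*r + 8) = (r - 4)*(r - 2)*(r - 4)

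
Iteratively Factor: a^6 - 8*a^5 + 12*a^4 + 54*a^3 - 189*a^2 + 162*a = (a - 2)*(a^5 - 6*a^4 + 54*a^2 - 81*a) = (a - 3)*(a - 2)*(a^4 - 3*a^3 - 9*a^2 + 27*a) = (a - 3)^2*(a - 2)*(a^3 - 9*a) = (a - 3)^2*(a - 2)*(a + 3)*(a^2 - 3*a) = (a - 3)^3*(a - 2)*(a + 3)*(a)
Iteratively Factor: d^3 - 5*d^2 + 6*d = (d - 2)*(d^2 - 3*d) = (d - 3)*(d - 2)*(d)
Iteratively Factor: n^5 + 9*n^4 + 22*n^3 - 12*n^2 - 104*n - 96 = (n + 2)*(n^4 + 7*n^3 + 8*n^2 - 28*n - 48) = (n - 2)*(n + 2)*(n^3 + 9*n^2 + 26*n + 24) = (n - 2)*(n + 2)^2*(n^2 + 7*n + 12) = (n - 2)*(n + 2)^2*(n + 3)*(n + 4)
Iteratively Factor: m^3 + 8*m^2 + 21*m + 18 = (m + 2)*(m^2 + 6*m + 9) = (m + 2)*(m + 3)*(m + 3)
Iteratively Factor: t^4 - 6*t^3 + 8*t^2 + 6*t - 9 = (t - 3)*(t^3 - 3*t^2 - t + 3) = (t - 3)^2*(t^2 - 1) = (t - 3)^2*(t + 1)*(t - 1)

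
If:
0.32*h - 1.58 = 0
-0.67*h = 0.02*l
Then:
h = 4.94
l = -165.41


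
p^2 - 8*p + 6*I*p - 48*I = (p - 8)*(p + 6*I)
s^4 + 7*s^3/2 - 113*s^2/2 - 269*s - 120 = (s - 8)*(s + 1/2)*(s + 5)*(s + 6)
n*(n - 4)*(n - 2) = n^3 - 6*n^2 + 8*n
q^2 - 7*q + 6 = (q - 6)*(q - 1)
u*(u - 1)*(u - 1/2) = u^3 - 3*u^2/2 + u/2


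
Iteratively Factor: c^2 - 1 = (c - 1)*(c + 1)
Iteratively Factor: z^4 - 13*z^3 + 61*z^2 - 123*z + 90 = (z - 3)*(z^3 - 10*z^2 + 31*z - 30) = (z - 5)*(z - 3)*(z^2 - 5*z + 6) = (z - 5)*(z - 3)^2*(z - 2)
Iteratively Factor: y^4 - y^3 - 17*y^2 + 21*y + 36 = (y + 4)*(y^3 - 5*y^2 + 3*y + 9) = (y - 3)*(y + 4)*(y^2 - 2*y - 3) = (y - 3)*(y + 1)*(y + 4)*(y - 3)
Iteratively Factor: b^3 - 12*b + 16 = (b + 4)*(b^2 - 4*b + 4) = (b - 2)*(b + 4)*(b - 2)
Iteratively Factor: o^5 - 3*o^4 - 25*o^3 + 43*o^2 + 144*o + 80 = (o - 5)*(o^4 + 2*o^3 - 15*o^2 - 32*o - 16) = (o - 5)*(o + 1)*(o^3 + o^2 - 16*o - 16) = (o - 5)*(o - 4)*(o + 1)*(o^2 + 5*o + 4) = (o - 5)*(o - 4)*(o + 1)^2*(o + 4)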